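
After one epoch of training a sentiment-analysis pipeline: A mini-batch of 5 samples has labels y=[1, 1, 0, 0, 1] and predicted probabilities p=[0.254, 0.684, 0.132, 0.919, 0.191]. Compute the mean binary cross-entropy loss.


L[0] = -ln(0.254) = 1.3704
L[1] = -ln(0.684) = 0.3798
L[2] = -ln(1-0.132) = -ln(0.868) = 0.1416
L[3] = -ln(1-0.919) = -ln(0.081) = 2.5133
L[4] = -ln(0.191) = 1.6555
mean = (1.3704 + 0.3798 + 0.1416 + 2.5133 + 1.6555)/5 = 1.2121

1.2121


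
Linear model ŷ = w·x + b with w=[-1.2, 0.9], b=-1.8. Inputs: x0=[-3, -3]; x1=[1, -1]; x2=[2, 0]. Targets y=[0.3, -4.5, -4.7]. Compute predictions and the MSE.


ŷ0 = (-1.2)·(-3) + (0.9)·(-3) - 1.8 = -0.9
ŷ1 = (-1.2)·(1) + (0.9)·(-1) - 1.8 = -3.9
ŷ2 = (-1.2)·(2) + (0.9)·(0) - 1.8 = -4.2
errors² = [1.44, 0.36, 0.25]
MSE = 2.0500/3 = 0.6833

0.6833


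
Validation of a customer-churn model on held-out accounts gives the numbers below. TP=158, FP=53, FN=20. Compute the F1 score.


Precision = 158/211 = 0.7488
Recall = 158/178 = 0.8876
F1 = 2·P·R/(P+R) = 2·TP/(2·TP+FP+FN) = 316/(316+53+20) = 316/389 = 0.8123

0.8123


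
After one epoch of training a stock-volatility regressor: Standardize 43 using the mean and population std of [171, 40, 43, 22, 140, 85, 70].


μ = 81.5714, σ = 51.1604
z = (43 - 81.5714)/51.1604 = -0.7539

-0.7539


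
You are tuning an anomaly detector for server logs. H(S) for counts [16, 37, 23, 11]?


Probabilities: [16/87, 37/87, 23/87, 11/87] ≈ [0.1839, 0.4253, 0.2644, 0.1264]
H = -((16/87)·log₂(16/87) + (37/87)·log₂(37/87) + (23/87)·log₂(23/87) + (11/87)·log₂(11/87))
  = 1.8585 bits

1.8585 bits


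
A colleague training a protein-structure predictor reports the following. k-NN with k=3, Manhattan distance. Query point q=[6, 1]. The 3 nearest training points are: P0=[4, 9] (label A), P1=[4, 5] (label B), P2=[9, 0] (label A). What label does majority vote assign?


d(q,P0) = 10  (label A)
d(q,P1) = 6  (label B)
d(q,P2) = 4  (label A)
Votes: A=2, B=1
Majority → A

A


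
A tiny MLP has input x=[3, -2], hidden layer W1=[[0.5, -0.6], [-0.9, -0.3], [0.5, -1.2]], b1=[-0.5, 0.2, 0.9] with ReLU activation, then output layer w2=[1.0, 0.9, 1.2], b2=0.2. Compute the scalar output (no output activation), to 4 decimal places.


z1[0] = (0.5)·(3) + (-0.6)·(-2) - 0.5 = 2.2
z1[1] = (-0.9)·(3) + (-0.3)·(-2) + 0.2 = -1.9
z1[2] = (0.5)·(3) + (-1.2)·(-2) + 0.9 = 4.8
h = ReLU(z1) = [2.2, 0.0, 4.8]
output = (1.0)·(2.2) + (0.9)·(0.0) + (1.2)·(4.8) + 0.2 = 8.16

8.16


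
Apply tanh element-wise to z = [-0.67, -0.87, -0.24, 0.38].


tanh(-0.67) = -0.585
tanh(-0.87) = -0.7014
tanh(-0.24) = -0.2355
tanh(0.38) = 0.3627
result = [-0.585, -0.7014, -0.2355, 0.3627]

[-0.585, -0.7014, -0.2355, 0.3627]


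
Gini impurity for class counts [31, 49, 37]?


Probabilities: [31/117, 49/117, 37/117] ≈ [0.265, 0.4188, 0.3162]
Σpᵢ² = (961 + 2401 + 1369)/117² = 4731/13689
Gini = 1 - Σpᵢ² = 1 - 4731/13689 = 0.6544

0.6544


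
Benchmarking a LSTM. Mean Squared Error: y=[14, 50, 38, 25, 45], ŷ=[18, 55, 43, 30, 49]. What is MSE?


Squared errors: (14-18)²=16, (50-55)²=25, (38-43)²=25, (25-30)²=25, (45-49)²=16
Sum = 107
MSE = 107/5 = 107/5

107/5


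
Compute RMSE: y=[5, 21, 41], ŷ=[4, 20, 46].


MSE = 27/3 = 9
RMSE = √(27/3) = 3.0

3.0


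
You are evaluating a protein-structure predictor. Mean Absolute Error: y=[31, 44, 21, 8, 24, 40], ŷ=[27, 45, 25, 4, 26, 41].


Absolute errors: |31-27|=4, |44-45|=1, |21-25|=4, |8-4|=4, |24-26|=2, |40-41|=1
Sum = 16
MAE = 16/6 = 8/3

8/3


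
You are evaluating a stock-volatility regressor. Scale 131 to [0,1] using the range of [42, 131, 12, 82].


min=12, max=131
(131-12)/(131-12) = 119/119 = 1.0

1.0


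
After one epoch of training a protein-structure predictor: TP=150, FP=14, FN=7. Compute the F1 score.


Precision = 150/164 = 0.9146
Recall = 150/157 = 0.9554
F1 = 2·P·R/(P+R) = 2·TP/(2·TP+FP+FN) = 300/(300+14+7) = 300/321 = 0.9346

0.9346


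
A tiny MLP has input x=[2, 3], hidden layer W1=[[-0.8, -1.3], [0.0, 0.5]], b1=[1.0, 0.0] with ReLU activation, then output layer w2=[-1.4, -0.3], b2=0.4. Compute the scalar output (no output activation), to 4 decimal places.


z1[0] = (-0.8)·(2) + (-1.3)·(3) + 1.0 = -4.5
z1[1] = (0.0)·(2) + (0.5)·(3) + 0.0 = 1.5
h = ReLU(z1) = [0.0, 1.5]
output = (-1.4)·(0.0) + (-0.3)·(1.5) + 0.4 = -0.05

-0.05


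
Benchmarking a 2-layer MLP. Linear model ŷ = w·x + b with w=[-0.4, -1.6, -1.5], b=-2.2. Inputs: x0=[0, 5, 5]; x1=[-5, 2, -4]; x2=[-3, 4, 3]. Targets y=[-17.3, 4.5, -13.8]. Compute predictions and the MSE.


ŷ0 = (-0.4)·(0) + (-1.6)·(5) + (-1.5)·(5) - 2.2 = -17.7
ŷ1 = (-0.4)·(-5) + (-1.6)·(2) + (-1.5)·(-4) - 2.2 = 2.6
ŷ2 = (-0.4)·(-3) + (-1.6)·(4) + (-1.5)·(3) - 2.2 = -11.9
errors² = [0.16, 3.61, 3.61]
MSE = 7.3800/3 = 2.46

2.46


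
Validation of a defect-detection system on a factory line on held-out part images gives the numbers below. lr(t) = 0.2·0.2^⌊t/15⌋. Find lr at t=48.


n_drops = ⌊48/15⌋ = 3
lr = 0.2·0.2^3 = 0.2·0.008 = 0.0016

0.0016


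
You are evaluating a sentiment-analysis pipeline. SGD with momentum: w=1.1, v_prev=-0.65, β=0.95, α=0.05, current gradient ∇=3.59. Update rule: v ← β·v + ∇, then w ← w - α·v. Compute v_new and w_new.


v_new = 0.95·-0.65 + 3.59 = -0.6175 + 3.59 = 2.9725
w_new = 1.1 - 0.05·2.9725 = 1.1 - 0.148625 = 0.951375

v_new=2.9725, w_new=0.951375


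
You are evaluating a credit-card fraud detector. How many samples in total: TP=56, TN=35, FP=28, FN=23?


Total = TP + TN + FP + FN
= 56 + 35 + 28 + 23
= 142
(Predicted positive: 84, predicted negative: 58)

142


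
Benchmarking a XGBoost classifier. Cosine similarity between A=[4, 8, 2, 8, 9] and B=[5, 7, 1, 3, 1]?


A·B = 4·5 + 8·7 + 2·1 + 8·3 + 9·1 = 111
‖A‖ = √229 = 15.1327, ‖B‖ = √85 = 9.2195
cos = 111/(√229·√85) = 111/√19465 = 0.7956

0.7956


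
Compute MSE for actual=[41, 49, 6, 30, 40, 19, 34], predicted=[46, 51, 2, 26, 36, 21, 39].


Squared errors: (41-46)²=25, (49-51)²=4, (6-2)²=16, (30-26)²=16, (40-36)²=16, (19-21)²=4, (34-39)²=25
Sum = 106
MSE = 106/7 = 106/7

106/7


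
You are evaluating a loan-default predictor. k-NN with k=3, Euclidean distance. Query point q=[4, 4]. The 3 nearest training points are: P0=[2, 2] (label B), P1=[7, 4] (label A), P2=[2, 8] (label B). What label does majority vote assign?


d(q,P0) = 2.8284  (label B)
d(q,P1) = 3.0  (label A)
d(q,P2) = 4.4721  (label B)
Votes: A=1, B=2
Majority → B

B


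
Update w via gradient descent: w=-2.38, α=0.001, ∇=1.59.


w_new = w - α·∇
= -2.38 - 0.001·1.59
= -2.38 - 0.00159
= -2.38159

-2.38159


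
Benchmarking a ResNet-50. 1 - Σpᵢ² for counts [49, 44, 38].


Probabilities: [49/131, 44/131, 38/131] ≈ [0.374, 0.3359, 0.2901]
Σpᵢ² = (2401 + 1936 + 1444)/131² = 5781/17161
Gini = 1 - Σpᵢ² = 1 - 5781/17161 = 0.6631

0.6631


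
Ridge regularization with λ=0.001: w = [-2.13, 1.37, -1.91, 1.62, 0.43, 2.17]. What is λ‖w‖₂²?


‖w‖₂² = (-2.13)² + (1.37)² + (-1.91)² + (1.62)² + (0.43)² + (2.17)²
     = 4.5369 + 1.8769 + 3.6481 + 2.6244 + 0.1849 + 4.7089
     = 17.5801
λ·‖w‖₂² = 0.001·17.5801 = 0.01758

0.01758


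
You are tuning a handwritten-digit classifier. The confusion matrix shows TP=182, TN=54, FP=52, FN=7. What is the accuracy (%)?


Accuracy = (TP+TN)/(TP+TN+FP+FN)
= (182+54)/(295)
= 236/295 = 80.0%

80.0%


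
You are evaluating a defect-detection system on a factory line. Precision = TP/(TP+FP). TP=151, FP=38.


Precision = TP/(TP+FP)
= 151/(151+38)
= 151/189 = 79.89%

79.89%


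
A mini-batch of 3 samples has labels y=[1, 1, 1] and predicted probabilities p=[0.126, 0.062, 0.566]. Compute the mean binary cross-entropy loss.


L[0] = -ln(0.126) = 2.0715
L[1] = -ln(0.062) = 2.7806
L[2] = -ln(0.566) = 0.5692
mean = (2.0715 + 2.7806 + 0.5692)/3 = 1.8071

1.8071


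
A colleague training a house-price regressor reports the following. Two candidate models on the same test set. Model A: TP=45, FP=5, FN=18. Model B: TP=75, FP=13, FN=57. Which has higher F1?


Model A: P=45/50=0.9, R=45/63=0.7143, F1=2PR/(P+R)=2TP/(2TP+FP+FN)=90/113=0.7965
Model B: P=75/88=0.8523, R=75/132=0.5682, F1=2PR/(P+R)=2TP/(2TP+FP+FN)=150/220=0.6818
0.7965 > 0.6818 → Model A

Model A


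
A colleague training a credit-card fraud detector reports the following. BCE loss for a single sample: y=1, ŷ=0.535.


BCE = -[y·ln(p) + (1-y)·ln(1-p)]
= -1·ln(0.535) - 0
= -ln(0.535) = 0.6255

0.6255


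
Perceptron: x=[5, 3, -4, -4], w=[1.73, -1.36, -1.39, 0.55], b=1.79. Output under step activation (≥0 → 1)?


z = (5)·(1.73) + (3)·(-1.36) + (-4)·(-1.39) + (-4)·(0.55) + 1.79
  = 9.72
step(z) = 1 (z≥0)

1


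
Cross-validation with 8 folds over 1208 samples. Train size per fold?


Fold size = 1208/8 = 151
Training per fold = 1208 - 151 = 1057

1057


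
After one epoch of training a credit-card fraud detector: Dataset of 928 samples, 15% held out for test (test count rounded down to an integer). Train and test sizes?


Test = ⌊928·15/100⌋ = 139
Train = 928 - 139 = 789

Train: 789, Test: 139


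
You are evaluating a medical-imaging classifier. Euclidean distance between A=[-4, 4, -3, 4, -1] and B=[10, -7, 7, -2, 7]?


d = √((-4-10)² + (4+ 7)² + (-3-7)² + (4+ 2)² + (-1-7)²)
  = √(196 + 121 + 100 + 36 + 64)
  = √517 = 22.7376

22.7376


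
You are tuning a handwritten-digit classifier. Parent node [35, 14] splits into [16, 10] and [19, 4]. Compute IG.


Parent = [35, 14], H_parent = 0.8631
H_left = 0.9612 (n=26), H_right = 0.6666 (n=23)
H_children = (26/49)·0.9612 + (23/49)·0.6666 = 0.8229
IG = 0.8631 - 0.8229 = 0.0402

0.0402


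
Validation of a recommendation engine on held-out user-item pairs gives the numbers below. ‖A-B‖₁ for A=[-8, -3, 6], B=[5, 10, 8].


d = |-8-5| + |-3-10| + |6-8|
  = 13 + 13 + 2
  = 28

28


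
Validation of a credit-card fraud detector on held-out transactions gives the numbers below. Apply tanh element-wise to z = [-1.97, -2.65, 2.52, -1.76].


tanh(-1.97) = -0.9618
tanh(-2.65) = -0.9901
tanh(2.52) = 0.9871
tanh(-1.76) = -0.9425
result = [-0.9618, -0.9901, 0.9871, -0.9425]

[-0.9618, -0.9901, 0.9871, -0.9425]


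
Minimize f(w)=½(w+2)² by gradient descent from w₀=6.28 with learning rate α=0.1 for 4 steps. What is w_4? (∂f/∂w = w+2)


step 1: grad = 6.28+2 = 8.28; w = 6.28 - 0.1·(8.28) = 5.452
step 2: grad = 5.452+2 = 7.452; w = 5.452 - 0.1·(7.452) = 4.7068
step 3: grad = 4.7068+2 = 6.7068; w = 4.7068 - 0.1·(6.7068) = 4.03612
step 4: grad = 4.03612+2 = 6.03612; w = 4.03612 - 0.1·(6.03612) = 3.432508

3.432508


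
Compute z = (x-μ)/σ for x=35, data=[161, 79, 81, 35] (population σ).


μ = 89, σ = 45.4533
z = (35 - 89)/45.4533 = -1.188

-1.188


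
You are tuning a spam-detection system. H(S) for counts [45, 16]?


Probabilities: [45/61, 16/61] ≈ [0.7377, 0.2623]
H = -((45/61)·log₂(45/61) + (16/61)·log₂(16/61))
  = 0.8302 bits

0.8302 bits


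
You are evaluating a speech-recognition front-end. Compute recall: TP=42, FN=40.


Recall = TP/(TP+FN)
= 42/(42+40)
= 42/82 = 51.22%

51.22%


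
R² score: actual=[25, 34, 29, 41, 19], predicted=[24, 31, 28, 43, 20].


ȳ = 29.6
SS_res = Σ(y-ŷ)² = 16
SS_tot = Σ(y-ȳ)² = 283.2
R² = 1 - SS_res/SS_tot = 1 - 0.0565 = 0.9435

0.9435


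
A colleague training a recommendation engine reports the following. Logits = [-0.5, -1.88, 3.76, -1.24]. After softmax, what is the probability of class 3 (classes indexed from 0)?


Exponentials: e^-0.5=0.6065, e^-1.88=0.1526, e^3.76=42.9484, e^-1.24=0.2894
Sum = 43.9969
Softmax = [0.0138, 0.0035, 0.9762, 0.0066]
p[3] = 0.2894/43.9969 = 0.0066

0.0066


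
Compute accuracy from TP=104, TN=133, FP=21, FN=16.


Accuracy = (TP+TN)/(TP+TN+FP+FN)
= (104+133)/(274)
= 237/274 = 86.5%

86.5%


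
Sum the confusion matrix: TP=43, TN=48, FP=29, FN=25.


Total = TP + TN + FP + FN
= 43 + 48 + 29 + 25
= 145
(Predicted positive: 72, predicted negative: 73)

145


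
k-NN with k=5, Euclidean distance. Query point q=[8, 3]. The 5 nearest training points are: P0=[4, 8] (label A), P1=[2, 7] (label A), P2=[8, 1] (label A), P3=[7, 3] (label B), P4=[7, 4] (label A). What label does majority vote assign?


d(q,P0) = 6.4031  (label A)
d(q,P1) = 7.2111  (label A)
d(q,P2) = 2.0  (label A)
d(q,P3) = 1.0  (label B)
d(q,P4) = 1.4142  (label A)
Votes: A=4, B=1
Majority → A

A


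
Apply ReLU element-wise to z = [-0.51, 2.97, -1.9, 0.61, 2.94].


ReLU(-0.51) = max(0, -0.51) = 0.0
ReLU(2.97) = max(0, 2.97) = 2.97
ReLU(-1.9) = max(0, -1.9) = 0.0
ReLU(0.61) = max(0, 0.61) = 0.61
ReLU(2.94) = max(0, 2.94) = 2.94
result = [0.0, 2.97, 0.0, 0.61, 2.94]

[0.0, 2.97, 0.0, 0.61, 2.94]


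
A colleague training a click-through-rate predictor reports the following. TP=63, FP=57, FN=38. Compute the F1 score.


Precision = 63/120 = 0.525
Recall = 63/101 = 0.6238
F1 = 2·P·R/(P+R) = 2·TP/(2·TP+FP+FN) = 126/(126+57+38) = 126/221 = 0.5701

0.5701


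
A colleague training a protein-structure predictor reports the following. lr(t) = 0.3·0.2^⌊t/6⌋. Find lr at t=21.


n_drops = ⌊21/6⌋ = 3
lr = 0.3·0.2^3 = 0.3·0.008 = 0.0024

0.0024


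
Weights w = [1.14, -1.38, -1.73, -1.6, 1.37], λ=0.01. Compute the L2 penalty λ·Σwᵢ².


‖w‖₂² = (1.14)² + (-1.38)² + (-1.73)² + (-1.6)² + (1.37)²
     = 1.2996 + 1.9044 + 2.9929 + 2.56 + 1.8769
     = 10.6338
λ·‖w‖₂² = 0.01·10.6338 = 0.106338

0.106338


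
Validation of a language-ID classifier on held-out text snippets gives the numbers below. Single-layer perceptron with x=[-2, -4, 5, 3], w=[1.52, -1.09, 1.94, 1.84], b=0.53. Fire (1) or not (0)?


z = (-2)·(1.52) + (-4)·(-1.09) + (5)·(1.94) + (3)·(1.84) + 0.53
  = 17.07
step(z) = 1 (z≥0)

1


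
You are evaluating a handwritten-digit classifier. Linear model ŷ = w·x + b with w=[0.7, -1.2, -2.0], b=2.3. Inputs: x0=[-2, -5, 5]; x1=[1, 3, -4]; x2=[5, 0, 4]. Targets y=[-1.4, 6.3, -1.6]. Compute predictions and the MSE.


ŷ0 = (0.7)·(-2) + (-1.2)·(-5) + (-2.0)·(5) + 2.3 = -3.1
ŷ1 = (0.7)·(1) + (-1.2)·(3) + (-2.0)·(-4) + 2.3 = 7.4
ŷ2 = (0.7)·(5) + (-1.2)·(0) + (-2.0)·(4) + 2.3 = -2.2
errors² = [2.89, 1.21, 0.36]
MSE = 4.4600/3 = 1.4867

1.4867


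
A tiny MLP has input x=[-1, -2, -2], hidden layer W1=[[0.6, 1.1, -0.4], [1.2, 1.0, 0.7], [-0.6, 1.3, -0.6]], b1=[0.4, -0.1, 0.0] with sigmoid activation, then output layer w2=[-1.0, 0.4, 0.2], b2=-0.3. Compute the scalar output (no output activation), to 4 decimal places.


z1[0] = (0.6)·(-1) + (1.1)·(-2) + (-0.4)·(-2) + 0.4 = -1.6
z1[1] = (1.2)·(-1) + (1.0)·(-2) + (0.7)·(-2) - 0.1 = -4.7
z1[2] = (-0.6)·(-1) + (1.3)·(-2) + (-0.6)·(-2) + 0.0 = -0.8
h = sigmoid(z1) = [0.168, 0.009, 0.31]
output = (-1.0)·(0.168) + (0.4)·(0.009) + (0.2)·(0.31) - 0.3 = -0.4024

-0.4024


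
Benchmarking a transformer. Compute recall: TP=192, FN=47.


Recall = TP/(TP+FN)
= 192/(192+47)
= 192/239 = 80.33%

80.33%


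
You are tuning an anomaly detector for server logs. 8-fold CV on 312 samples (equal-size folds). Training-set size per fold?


Fold size = 312/8 = 39
Training per fold = 312 - 39 = 273

273


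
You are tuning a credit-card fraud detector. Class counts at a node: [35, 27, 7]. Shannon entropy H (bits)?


Probabilities: [35/69, 27/69, 7/69] ≈ [0.5072, 0.3913, 0.1014]
H = -((35/69)·log₂(35/69) + (27/69)·log₂(27/69) + (7/69)·log₂(7/69))
  = 1.3613 bits

1.3613 bits


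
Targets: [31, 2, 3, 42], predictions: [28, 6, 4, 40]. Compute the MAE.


Absolute errors: |31-28|=3, |2-6|=4, |3-4|=1, |42-40|=2
Sum = 10
MAE = 10/4 = 5/2

5/2


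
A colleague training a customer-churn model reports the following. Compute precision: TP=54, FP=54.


Precision = TP/(TP+FP)
= 54/(54+54)
= 54/108 = 50.0%

50.0%


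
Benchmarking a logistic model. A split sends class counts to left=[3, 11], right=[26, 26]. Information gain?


Parent = [29, 37], H_parent = 0.9894
H_left = 0.7496 (n=14), H_right = 1 (n=52)
H_children = (14/66)·0.7496 + (52/66)·1 = 0.9469
IG = 0.9894 - 0.9469 = 0.0425

0.0425


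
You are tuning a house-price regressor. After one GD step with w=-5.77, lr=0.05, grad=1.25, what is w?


w_new = w - α·∇
= -5.77 - 0.05·1.25
= -5.77 - 0.0625
= -5.8325

-5.8325


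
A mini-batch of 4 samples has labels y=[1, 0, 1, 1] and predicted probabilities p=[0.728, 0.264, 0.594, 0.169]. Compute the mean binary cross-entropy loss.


L[0] = -ln(0.728) = 0.3175
L[1] = -ln(1-0.264) = -ln(0.736) = 0.3065
L[2] = -ln(0.594) = 0.5209
L[3] = -ln(0.169) = 1.7779
mean = (0.3175 + 0.3065 + 0.5209 + 1.7779)/4 = 0.7307

0.7307


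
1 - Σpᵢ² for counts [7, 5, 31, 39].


Probabilities: [7/82, 5/82, 31/82, 39/82] ≈ [0.0854, 0.061, 0.378, 0.4756]
Σpᵢ² = (49 + 25 + 961 + 1521)/82² = 2556/6724
Gini = 1 - Σpᵢ² = 1 - 2556/6724 = 0.6199

0.6199


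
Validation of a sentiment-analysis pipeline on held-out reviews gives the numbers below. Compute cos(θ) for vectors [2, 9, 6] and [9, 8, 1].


A·B = 2·9 + 9·8 + 6·1 = 96
‖A‖ = √121 = 11, ‖B‖ = √146 = 12.083
cos = 96/(√121·√146) = 96/√17666 = 0.7223

0.7223


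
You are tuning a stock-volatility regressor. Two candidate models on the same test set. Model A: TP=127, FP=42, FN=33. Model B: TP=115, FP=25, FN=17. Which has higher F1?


Model A: P=127/169=0.7515, R=127/160=0.7937, F1=2PR/(P+R)=2TP/(2TP+FP+FN)=254/329=0.772
Model B: P=115/140=0.8214, R=115/132=0.8712, F1=2PR/(P+R)=2TP/(2TP+FP+FN)=230/272=0.8456
0.772 < 0.8456 → Model B

Model B


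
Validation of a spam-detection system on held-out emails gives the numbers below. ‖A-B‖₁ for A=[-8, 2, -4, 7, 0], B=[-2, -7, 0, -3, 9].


d = |-8+ 2| + |2+ 7| + |-4-0| + |7+ 3| + |0-9|
  = 6 + 9 + 4 + 10 + 9
  = 38

38


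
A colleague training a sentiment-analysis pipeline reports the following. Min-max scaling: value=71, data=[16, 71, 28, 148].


min=16, max=148
(71-16)/(148-16) = 55/132 = 0.4167

0.4167


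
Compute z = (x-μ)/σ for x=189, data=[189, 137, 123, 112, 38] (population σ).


μ = 119.8, σ = 48.6761
z = (189 - 119.8)/48.6761 = 1.4216

1.4216


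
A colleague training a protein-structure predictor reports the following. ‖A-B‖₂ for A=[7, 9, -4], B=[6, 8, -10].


d = √((7-6)² + (9-8)² + (-4+ 10)²)
  = √(1 + 1 + 36)
  = √38 = 6.1644

6.1644


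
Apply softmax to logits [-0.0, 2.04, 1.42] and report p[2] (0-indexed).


Exponentials: e^-0.0=1, e^2.04=7.6906, e^1.42=4.1371
Sum = 12.8277
Softmax = [0.078, 0.5995, 0.3225]
p[2] = 4.1371/12.8277 = 0.3225

0.3225


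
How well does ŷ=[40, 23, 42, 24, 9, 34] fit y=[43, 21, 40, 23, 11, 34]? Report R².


ȳ = 28.6667
SS_res = Σ(y-ŷ)² = 22
SS_tot = Σ(y-ȳ)² = 765.33
R² = 1 - SS_res/SS_tot = 1 - 0.0287 = 0.9713

0.9713


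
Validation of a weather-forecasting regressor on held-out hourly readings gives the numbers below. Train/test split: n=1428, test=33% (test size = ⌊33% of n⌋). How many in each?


Test = ⌊1428·33/100⌋ = 471
Train = 1428 - 471 = 957

Train: 957, Test: 471


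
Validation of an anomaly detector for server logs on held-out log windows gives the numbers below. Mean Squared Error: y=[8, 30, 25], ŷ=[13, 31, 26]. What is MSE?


Squared errors: (8-13)²=25, (30-31)²=1, (25-26)²=1
Sum = 27
MSE = 27/3 = 9

9


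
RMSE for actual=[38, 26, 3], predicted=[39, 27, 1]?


MSE = 6/3 = 2
RMSE = √(6/3) = 1.4142

1.4142


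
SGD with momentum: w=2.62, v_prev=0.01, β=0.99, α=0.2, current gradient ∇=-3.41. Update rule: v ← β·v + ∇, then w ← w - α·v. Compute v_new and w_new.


v_new = 0.99·0.01 - 3.41 = 0.0099 - 3.41 = -3.4001
w_new = 2.62 - 0.2·-3.4001 = 2.62 + 0.68002 = 3.30002

v_new=-3.4001, w_new=3.30002


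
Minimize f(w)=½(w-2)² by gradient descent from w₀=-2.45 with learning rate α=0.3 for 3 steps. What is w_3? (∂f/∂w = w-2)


step 1: grad = -2.45-2 = -4.45; w = -2.45 - 0.3·(-4.45) = -1.115
step 2: grad = -1.115-2 = -3.115; w = -1.115 - 0.3·(-3.115) = -0.1805
step 3: grad = -0.1805-2 = -2.1805; w = -0.1805 - 0.3·(-2.1805) = 0.47365

0.47365


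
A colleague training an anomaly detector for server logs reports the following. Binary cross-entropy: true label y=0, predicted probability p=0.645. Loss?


BCE = -[y·ln(p) + (1-y)·ln(1-p)]
= -0 - 1·ln(1-0.645)
= -ln(0.355) = 1.0356

1.0356


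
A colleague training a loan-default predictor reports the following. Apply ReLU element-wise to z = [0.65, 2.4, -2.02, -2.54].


ReLU(0.65) = max(0, 0.65) = 0.65
ReLU(2.4) = max(0, 2.4) = 2.4
ReLU(-2.02) = max(0, -2.02) = 0.0
ReLU(-2.54) = max(0, -2.54) = 0.0
result = [0.65, 2.4, 0.0, 0.0]

[0.65, 2.4, 0.0, 0.0]


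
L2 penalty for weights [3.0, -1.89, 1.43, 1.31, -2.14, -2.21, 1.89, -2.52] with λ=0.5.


‖w‖₂² = (3.0)² + (-1.89)² + (1.43)² + (1.31)² + (-2.14)² + (-2.21)² + (1.89)² + (-2.52)²
     = 9 + 3.5721 + 2.0449 + 1.7161 + 4.5796 + 4.8841 + 3.5721 + 6.3504
     = 35.7193
λ·‖w‖₂² = 0.5·35.7193 = 17.85965

17.85965


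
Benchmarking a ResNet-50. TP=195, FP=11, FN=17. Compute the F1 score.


Precision = 195/206 = 0.9466
Recall = 195/212 = 0.9198
F1 = 2·P·R/(P+R) = 2·TP/(2·TP+FP+FN) = 390/(390+11+17) = 390/418 = 0.933

0.933


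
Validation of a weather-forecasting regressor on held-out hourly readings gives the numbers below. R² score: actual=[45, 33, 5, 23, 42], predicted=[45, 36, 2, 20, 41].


ȳ = 29.6
SS_res = Σ(y-ŷ)² = 28
SS_tot = Σ(y-ȳ)² = 1051.2
R² = 1 - SS_res/SS_tot = 1 - 0.0266 = 0.9734

0.9734


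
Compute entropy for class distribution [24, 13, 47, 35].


Probabilities: [24/119, 13/119, 47/119, 35/119] ≈ [0.2017, 0.1092, 0.395, 0.2941]
H = -((24/119)·log₂(24/119) + (13/119)·log₂(13/119) + (47/119)·log₂(47/119) + (35/119)·log₂(35/119))
  = 1.8634 bits

1.8634 bits


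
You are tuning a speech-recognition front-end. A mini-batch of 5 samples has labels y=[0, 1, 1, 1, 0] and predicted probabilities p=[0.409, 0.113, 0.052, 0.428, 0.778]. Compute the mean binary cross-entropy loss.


L[0] = -ln(1-0.409) = -ln(0.591) = 0.5259
L[1] = -ln(0.113) = 2.1804
L[2] = -ln(0.052) = 2.9565
L[3] = -ln(0.428) = 0.8486
L[4] = -ln(1-0.778) = -ln(0.222) = 1.5051
mean = (0.5259 + 2.1804 + 2.9565 + 0.8486 + 1.5051)/5 = 1.6033

1.6033


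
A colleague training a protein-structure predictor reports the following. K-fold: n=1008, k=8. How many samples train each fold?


Fold size = 1008/8 = 126
Training per fold = 1008 - 126 = 882

882


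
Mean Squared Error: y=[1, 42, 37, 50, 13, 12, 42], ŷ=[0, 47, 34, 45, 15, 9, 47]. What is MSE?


Squared errors: (1-0)²=1, (42-47)²=25, (37-34)²=9, (50-45)²=25, (13-15)²=4, (12-9)²=9, (42-47)²=25
Sum = 98
MSE = 98/7 = 14

14


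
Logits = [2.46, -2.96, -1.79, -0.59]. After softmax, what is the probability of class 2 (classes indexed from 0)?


Exponentials: e^2.46=11.7048, e^-2.96=0.0518, e^-1.79=0.167, e^-0.59=0.5543
Sum = 12.4779
Softmax = [0.938, 0.0042, 0.0134, 0.0444]
p[2] = 0.167/12.4779 = 0.0134

0.0134


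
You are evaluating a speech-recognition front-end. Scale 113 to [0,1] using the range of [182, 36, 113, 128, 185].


min=36, max=185
(113-36)/(185-36) = 77/149 = 0.5168

0.5168


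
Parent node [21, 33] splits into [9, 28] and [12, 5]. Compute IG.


Parent = [21, 33], H_parent = 0.9641
H_left = 0.8004 (n=37), H_right = 0.874 (n=17)
H_children = (37/54)·0.8004 + (17/54)·0.874 = 0.8236
IG = 0.9641 - 0.8236 = 0.1405

0.1405


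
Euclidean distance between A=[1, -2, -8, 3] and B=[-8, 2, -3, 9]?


d = √((1+ 8)² + (-2-2)² + (-8+ 3)² + (3-9)²)
  = √(81 + 16 + 25 + 36)
  = √158 = 12.5698

12.5698


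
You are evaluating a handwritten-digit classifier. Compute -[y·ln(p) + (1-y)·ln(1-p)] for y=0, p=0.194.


BCE = -[y·ln(p) + (1-y)·ln(1-p)]
= -0 - 1·ln(1-0.194)
= -ln(0.806) = 0.2157

0.2157


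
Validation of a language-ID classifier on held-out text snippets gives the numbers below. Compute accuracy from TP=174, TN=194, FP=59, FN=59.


Accuracy = (TP+TN)/(TP+TN+FP+FN)
= (174+194)/(486)
= 368/486 = 75.72%

75.72%


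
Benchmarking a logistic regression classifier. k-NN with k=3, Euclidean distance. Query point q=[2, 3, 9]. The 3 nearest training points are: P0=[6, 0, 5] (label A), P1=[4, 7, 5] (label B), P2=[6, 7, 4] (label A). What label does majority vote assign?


d(q,P0) = 6.4031  (label A)
d(q,P1) = 6.0  (label B)
d(q,P2) = 7.5498  (label A)
Votes: A=2, B=1
Majority → A

A


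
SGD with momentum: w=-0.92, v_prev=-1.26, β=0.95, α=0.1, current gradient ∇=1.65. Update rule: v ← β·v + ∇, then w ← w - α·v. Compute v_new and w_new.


v_new = 0.95·-1.26 + 1.65 = -1.197 + 1.65 = 0.453
w_new = -0.92 - 0.1·0.453 = -0.92 - 0.0453 = -0.9653

v_new=0.453, w_new=-0.9653


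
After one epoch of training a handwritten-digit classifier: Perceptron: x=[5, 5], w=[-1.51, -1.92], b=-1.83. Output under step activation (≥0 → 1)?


z = (5)·(-1.51) + (5)·(-1.92) - 1.83
  = -18.98
step(z) = 0 (z<0)

0


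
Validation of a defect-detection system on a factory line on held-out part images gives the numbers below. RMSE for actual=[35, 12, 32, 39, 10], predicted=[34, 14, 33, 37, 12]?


MSE = 14/5 = 2.8
RMSE = √(14/5) = 1.6733

1.6733


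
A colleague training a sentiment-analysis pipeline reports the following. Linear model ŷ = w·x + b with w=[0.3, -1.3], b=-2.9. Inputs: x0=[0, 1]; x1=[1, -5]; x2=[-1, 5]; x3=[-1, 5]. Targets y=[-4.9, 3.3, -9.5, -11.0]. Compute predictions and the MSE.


ŷ0 = (0.3)·(0) + (-1.3)·(1) - 2.9 = -4.2
ŷ1 = (0.3)·(1) + (-1.3)·(-5) - 2.9 = 3.9
ŷ2 = (0.3)·(-1) + (-1.3)·(5) - 2.9 = -9.7
ŷ3 = (0.3)·(-1) + (-1.3)·(5) - 2.9 = -9.7
errors² = [0.49, 0.36, 0.04, 1.69]
MSE = 2.5800/4 = 0.645

0.645


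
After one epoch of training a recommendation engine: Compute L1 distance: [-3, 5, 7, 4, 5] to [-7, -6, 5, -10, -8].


d = |-3+ 7| + |5+ 6| + |7-5| + |4+ 10| + |5+ 8|
  = 4 + 11 + 2 + 14 + 13
  = 44

44


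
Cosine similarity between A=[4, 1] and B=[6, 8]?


A·B = 4·6 + 1·8 = 32
‖A‖ = √17 = 4.1231, ‖B‖ = √100 = 10
cos = 32/(√17·√100) = 32/√1700 = 0.7761

0.7761


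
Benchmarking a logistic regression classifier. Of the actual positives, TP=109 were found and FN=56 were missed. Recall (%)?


Recall = TP/(TP+FN)
= 109/(109+56)
= 109/165 = 66.06%

66.06%


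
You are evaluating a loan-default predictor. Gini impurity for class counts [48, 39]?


Probabilities: [48/87, 39/87] ≈ [0.5517, 0.4483]
Σpᵢ² = (2304 + 1521)/87² = 3825/7569
Gini = 1 - Σpᵢ² = 1 - 3825/7569 = 0.4946

0.4946


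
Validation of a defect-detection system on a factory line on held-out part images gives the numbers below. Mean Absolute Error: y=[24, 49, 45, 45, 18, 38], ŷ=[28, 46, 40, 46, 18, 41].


Absolute errors: |24-28|=4, |49-46|=3, |45-40|=5, |45-46|=1, |18-18|=0, |38-41|=3
Sum = 16
MAE = 16/6 = 8/3

8/3


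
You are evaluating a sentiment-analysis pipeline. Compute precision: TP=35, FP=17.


Precision = TP/(TP+FP)
= 35/(35+17)
= 35/52 = 67.31%

67.31%


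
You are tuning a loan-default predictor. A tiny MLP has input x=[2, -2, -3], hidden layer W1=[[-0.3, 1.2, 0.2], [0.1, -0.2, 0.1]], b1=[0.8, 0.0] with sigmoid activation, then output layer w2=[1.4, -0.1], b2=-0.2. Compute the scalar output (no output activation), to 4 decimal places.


z1[0] = (-0.3)·(2) + (1.2)·(-2) + (0.2)·(-3) + 0.8 = -2.8
z1[1] = (0.1)·(2) + (-0.2)·(-2) + (0.1)·(-3) + 0.0 = 0.3
h = sigmoid(z1) = [0.0573, 0.5744]
output = (1.4)·(0.0573) + (-0.1)·(0.5744) - 0.2 = -0.1772

-0.1772


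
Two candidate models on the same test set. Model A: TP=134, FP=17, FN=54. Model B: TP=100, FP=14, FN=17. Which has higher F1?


Model A: P=134/151=0.8874, R=134/188=0.7128, F1=2PR/(P+R)=2TP/(2TP+FP+FN)=268/339=0.7906
Model B: P=100/114=0.8772, R=100/117=0.8547, F1=2PR/(P+R)=2TP/(2TP+FP+FN)=200/231=0.8658
0.7906 < 0.8658 → Model B

Model B


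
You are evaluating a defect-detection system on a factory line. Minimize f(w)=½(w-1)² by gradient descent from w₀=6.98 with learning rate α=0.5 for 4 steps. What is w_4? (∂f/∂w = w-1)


step 1: grad = 6.98-1 = 5.98; w = 6.98 - 0.5·(5.98) = 3.99
step 2: grad = 3.99-1 = 2.99; w = 3.99 - 0.5·(2.99) = 2.495
step 3: grad = 2.495-1 = 1.495; w = 2.495 - 0.5·(1.495) = 1.7475
step 4: grad = 1.7475-1 = 0.7475; w = 1.7475 - 0.5·(0.7475) = 1.37375

1.37375


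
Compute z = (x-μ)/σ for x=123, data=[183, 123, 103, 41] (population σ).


μ = 112.5, σ = 50.7026
z = (123 - 112.5)/50.7026 = 0.2071

0.2071


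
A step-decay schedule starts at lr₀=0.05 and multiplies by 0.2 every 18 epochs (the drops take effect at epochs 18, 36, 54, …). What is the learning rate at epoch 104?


n_drops = ⌊104/18⌋ = 5
lr = 0.05·0.2^5 = 0.05·0.00032 = 0.000016

0.000016


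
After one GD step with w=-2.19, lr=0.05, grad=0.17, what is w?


w_new = w - α·∇
= -2.19 - 0.05·0.17
= -2.19 - 0.0085
= -2.1985

-2.1985


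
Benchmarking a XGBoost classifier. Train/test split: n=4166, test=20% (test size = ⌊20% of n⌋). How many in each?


Test = ⌊4166·20/100⌋ = 833
Train = 4166 - 833 = 3333

Train: 3333, Test: 833


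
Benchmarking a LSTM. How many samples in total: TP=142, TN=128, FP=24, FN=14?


Total = TP + TN + FP + FN
= 142 + 128 + 24 + 14
= 308
(Predicted positive: 166, predicted negative: 142)

308


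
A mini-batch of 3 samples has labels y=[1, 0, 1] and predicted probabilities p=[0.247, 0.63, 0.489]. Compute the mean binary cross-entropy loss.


L[0] = -ln(0.247) = 1.3984
L[1] = -ln(1-0.63) = -ln(0.37) = 0.9943
L[2] = -ln(0.489) = 0.7154
mean = (1.3984 + 0.9943 + 0.7154)/3 = 1.036

1.036


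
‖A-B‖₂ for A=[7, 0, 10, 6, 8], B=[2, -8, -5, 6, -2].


d = √((7-2)² + (0+ 8)² + (10+ 5)² + (6-6)² + (8+ 2)²)
  = √(25 + 64 + 225 + 0 + 100)
  = √414 = 20.347

20.347


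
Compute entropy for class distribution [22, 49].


Probabilities: [22/71, 49/71] ≈ [0.3099, 0.6901]
H = -((22/71)·log₂(22/71) + (49/71)·log₂(49/71))
  = 0.893 bits

0.893 bits


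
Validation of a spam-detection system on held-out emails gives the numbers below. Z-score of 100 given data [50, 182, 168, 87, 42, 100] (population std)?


μ = 104.8333, σ = 53.6048
z = (100 - 104.8333)/53.6048 = -0.0902

-0.0902


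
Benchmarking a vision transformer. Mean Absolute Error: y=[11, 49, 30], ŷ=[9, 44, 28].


Absolute errors: |11-9|=2, |49-44|=5, |30-28|=2
Sum = 9
MAE = 9/3 = 3

3


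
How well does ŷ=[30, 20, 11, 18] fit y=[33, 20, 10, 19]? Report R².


ȳ = 20.5
SS_res = Σ(y-ŷ)² = 11
SS_tot = Σ(y-ȳ)² = 269
R² = 1 - SS_res/SS_tot = 1 - 0.0409 = 0.9591

0.9591


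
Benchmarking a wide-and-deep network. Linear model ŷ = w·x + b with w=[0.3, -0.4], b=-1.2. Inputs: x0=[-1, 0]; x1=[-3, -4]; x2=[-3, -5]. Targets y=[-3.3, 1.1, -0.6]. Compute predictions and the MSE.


ŷ0 = (0.3)·(-1) + (-0.4)·(0) - 1.2 = -1.5
ŷ1 = (0.3)·(-3) + (-0.4)·(-4) - 1.2 = -0.5
ŷ2 = (0.3)·(-3) + (-0.4)·(-5) - 1.2 = -0.1
errors² = [3.24, 2.56, 0.25]
MSE = 6.0500/3 = 2.0167

2.0167


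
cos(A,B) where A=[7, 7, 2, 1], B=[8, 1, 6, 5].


A·B = 7·8 + 7·1 + 2·6 + 1·5 = 80
‖A‖ = √103 = 10.1489, ‖B‖ = √126 = 11.225
cos = 80/(√103·√126) = 80/√12978 = 0.7022

0.7022


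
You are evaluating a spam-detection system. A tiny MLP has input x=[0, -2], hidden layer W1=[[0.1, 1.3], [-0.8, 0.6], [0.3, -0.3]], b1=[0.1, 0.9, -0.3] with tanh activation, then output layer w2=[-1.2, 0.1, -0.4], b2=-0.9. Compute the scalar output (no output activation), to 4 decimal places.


z1[0] = (0.1)·(0) + (1.3)·(-2) + 0.1 = -2.5
z1[1] = (-0.8)·(0) + (0.6)·(-2) + 0.9 = -0.3
z1[2] = (0.3)·(0) + (-0.3)·(-2) - 0.3 = 0.3
h = tanh(z1) = [-0.9866, -0.2913, 0.2913]
output = (-1.2)·(-0.9866) + (0.1)·(-0.2913) + (-0.4)·(0.2913) - 0.9 = 0.1383

0.1383


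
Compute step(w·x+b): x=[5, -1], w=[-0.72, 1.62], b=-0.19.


z = (5)·(-0.72) + (-1)·(1.62) - 0.19
  = -5.41
step(z) = 0 (z<0)

0


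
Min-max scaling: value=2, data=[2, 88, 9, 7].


min=2, max=88
(2-2)/(88-2) = 0/86 = 0.0

0.0


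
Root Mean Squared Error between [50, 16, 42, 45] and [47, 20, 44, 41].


MSE = 45/4 = 11.25
RMSE = √(45/4) = 3.3541

3.3541


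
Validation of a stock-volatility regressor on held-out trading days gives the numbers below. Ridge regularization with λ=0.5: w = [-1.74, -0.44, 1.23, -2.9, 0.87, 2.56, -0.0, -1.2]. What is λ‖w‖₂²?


‖w‖₂² = (-1.74)² + (-0.44)² + (1.23)² + (-2.9)² + (0.87)² + (2.56)² + (-0.0)² + (-1.2)²
     = 3.0276 + 0.1936 + 1.5129 + 8.41 + 0.7569 + 6.5536 + 0 + 1.44
     = 21.8946
λ·‖w‖₂² = 0.5·21.8946 = 10.9473

10.9473


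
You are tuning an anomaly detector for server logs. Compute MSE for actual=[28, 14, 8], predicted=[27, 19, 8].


Squared errors: (28-27)²=1, (14-19)²=25, (8-8)²=0
Sum = 26
MSE = 26/3 = 26/3

26/3


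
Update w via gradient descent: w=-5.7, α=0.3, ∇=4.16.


w_new = w - α·∇
= -5.7 - 0.3·4.16
= -5.7 - 1.248
= -6.948

-6.948


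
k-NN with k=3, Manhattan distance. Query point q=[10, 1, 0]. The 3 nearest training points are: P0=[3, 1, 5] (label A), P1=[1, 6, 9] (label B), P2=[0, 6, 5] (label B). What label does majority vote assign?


d(q,P0) = 12  (label A)
d(q,P1) = 23  (label B)
d(q,P2) = 20  (label B)
Votes: A=1, B=2
Majority → B

B


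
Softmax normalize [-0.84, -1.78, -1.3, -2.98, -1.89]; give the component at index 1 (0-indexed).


Exponentials: e^-0.84=0.4317, e^-1.78=0.1686, e^-1.3=0.2725, e^-2.98=0.0508, e^-1.89=0.1511
Sum = 1.0747
Softmax = [0.4017, 0.1569, 0.2536, 0.0473, 0.1406]
p[1] = 0.1686/1.0747 = 0.1569

0.1569


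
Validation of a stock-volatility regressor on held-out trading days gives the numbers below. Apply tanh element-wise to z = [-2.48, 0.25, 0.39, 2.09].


tanh(-2.48) = -0.9861
tanh(0.25) = 0.2449
tanh(0.39) = 0.3714
tanh(2.09) = 0.9699
result = [-0.9861, 0.2449, 0.3714, 0.9699]

[-0.9861, 0.2449, 0.3714, 0.9699]


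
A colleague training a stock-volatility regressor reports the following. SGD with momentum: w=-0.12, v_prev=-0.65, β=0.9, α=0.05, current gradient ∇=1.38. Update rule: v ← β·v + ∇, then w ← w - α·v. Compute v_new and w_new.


v_new = 0.9·-0.65 + 1.38 = -0.585 + 1.38 = 0.795
w_new = -0.12 - 0.05·0.795 = -0.12 - 0.03975 = -0.15975

v_new=0.795, w_new=-0.15975


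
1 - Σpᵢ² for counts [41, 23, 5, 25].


Probabilities: [41/94, 23/94, 5/94, 25/94] ≈ [0.4362, 0.2447, 0.0532, 0.266]
Σpᵢ² = (1681 + 529 + 25 + 625)/94² = 2860/8836
Gini = 1 - Σpᵢ² = 1 - 2860/8836 = 0.6763

0.6763


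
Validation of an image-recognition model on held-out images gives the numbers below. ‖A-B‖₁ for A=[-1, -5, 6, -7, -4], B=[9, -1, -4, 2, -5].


d = |-1-9| + |-5+ 1| + |6+ 4| + |-7-2| + |-4+ 5|
  = 10 + 4 + 10 + 9 + 1
  = 34

34


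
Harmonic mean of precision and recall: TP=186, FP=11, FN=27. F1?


Precision = 186/197 = 0.9442
Recall = 186/213 = 0.8732
F1 = 2·P·R/(P+R) = 2·TP/(2·TP+FP+FN) = 372/(372+11+27) = 372/410 = 0.9073

0.9073


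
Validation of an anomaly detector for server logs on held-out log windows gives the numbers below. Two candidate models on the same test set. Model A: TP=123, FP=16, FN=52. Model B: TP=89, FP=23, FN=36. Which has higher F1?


Model A: P=123/139=0.8849, R=123/175=0.7029, F1=2PR/(P+R)=2TP/(2TP+FP+FN)=246/314=0.7834
Model B: P=89/112=0.7946, R=89/125=0.712, F1=2PR/(P+R)=2TP/(2TP+FP+FN)=178/237=0.7511
0.7834 > 0.7511 → Model A

Model A


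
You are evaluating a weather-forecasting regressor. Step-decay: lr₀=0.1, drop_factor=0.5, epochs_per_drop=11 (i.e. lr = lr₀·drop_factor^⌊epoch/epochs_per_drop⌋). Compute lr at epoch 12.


n_drops = ⌊12/11⌋ = 1
lr = 0.1·0.5^1 = 0.1·0.5 = 0.05

0.05


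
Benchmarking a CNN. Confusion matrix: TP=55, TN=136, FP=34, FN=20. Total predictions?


Total = TP + TN + FP + FN
= 55 + 136 + 34 + 20
= 245
(Predicted positive: 89, predicted negative: 156)

245


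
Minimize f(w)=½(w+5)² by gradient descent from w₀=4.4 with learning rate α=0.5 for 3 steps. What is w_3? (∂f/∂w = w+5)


step 1: grad = 4.4+5 = 9.4; w = 4.4 - 0.5·(9.4) = -0.3
step 2: grad = -0.3+5 = 4.7; w = -0.3 - 0.5·(4.7) = -2.65
step 3: grad = -2.65+5 = 2.35; w = -2.65 - 0.5·(2.35) = -3.825

-3.825


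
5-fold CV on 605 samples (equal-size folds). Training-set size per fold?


Fold size = 605/5 = 121
Training per fold = 605 - 121 = 484

484


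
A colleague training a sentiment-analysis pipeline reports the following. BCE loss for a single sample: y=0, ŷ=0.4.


BCE = -[y·ln(p) + (1-y)·ln(1-p)]
= -0 - 1·ln(1-0.4)
= -ln(0.6) = 0.5108

0.5108


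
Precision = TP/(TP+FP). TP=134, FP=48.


Precision = TP/(TP+FP)
= 134/(134+48)
= 134/182 = 73.63%

73.63%


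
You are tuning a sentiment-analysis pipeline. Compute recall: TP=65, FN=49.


Recall = TP/(TP+FN)
= 65/(65+49)
= 65/114 = 57.02%

57.02%


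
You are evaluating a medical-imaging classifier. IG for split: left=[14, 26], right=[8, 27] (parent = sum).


Parent = [22, 53], H_parent = 0.873
H_left = 0.9341 (n=40), H_right = 0.7755 (n=35)
H_children = (40/75)·0.9341 + (35/75)·0.7755 = 0.8601
IG = 0.873 - 0.8601 = 0.0129

0.0129


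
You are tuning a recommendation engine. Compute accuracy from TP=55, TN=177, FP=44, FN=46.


Accuracy = (TP+TN)/(TP+TN+FP+FN)
= (55+177)/(322)
= 232/322 = 72.05%

72.05%


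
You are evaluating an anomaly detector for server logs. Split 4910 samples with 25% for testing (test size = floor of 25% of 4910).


Test = ⌊4910·25/100⌋ = 1227
Train = 4910 - 1227 = 3683

Train: 3683, Test: 1227


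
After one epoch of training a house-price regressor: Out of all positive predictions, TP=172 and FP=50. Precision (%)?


Precision = TP/(TP+FP)
= 172/(172+50)
= 172/222 = 77.48%

77.48%


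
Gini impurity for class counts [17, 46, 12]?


Probabilities: [17/75, 46/75, 12/75] ≈ [0.2267, 0.6133, 0.16]
Σpᵢ² = (289 + 2116 + 144)/75² = 2549/5625
Gini = 1 - Σpᵢ² = 1 - 2549/5625 = 0.5468

0.5468


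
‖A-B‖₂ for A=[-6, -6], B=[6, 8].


d = √((-6-6)² + (-6-8)²)
  = √(144 + 196)
  = √340 = 18.4391

18.4391


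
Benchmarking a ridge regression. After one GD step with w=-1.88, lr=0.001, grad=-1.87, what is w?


w_new = w - α·∇
= -1.88 - 0.001·-1.87
= -1.88 + 0.00187
= -1.87813

-1.87813


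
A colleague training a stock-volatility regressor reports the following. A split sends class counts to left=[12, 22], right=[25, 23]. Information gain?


Parent = [37, 45], H_parent = 0.9931
H_left = 0.9367 (n=34), H_right = 0.9987 (n=48)
H_children = (34/82)·0.9367 + (48/82)·0.9987 = 0.973
IG = 0.9931 - 0.973 = 0.0201

0.0201


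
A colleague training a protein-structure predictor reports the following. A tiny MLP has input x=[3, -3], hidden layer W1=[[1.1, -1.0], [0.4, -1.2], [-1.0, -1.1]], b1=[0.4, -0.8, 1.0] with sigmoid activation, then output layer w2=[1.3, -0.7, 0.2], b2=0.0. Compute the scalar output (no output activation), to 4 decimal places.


z1[0] = (1.1)·(3) + (-1.0)·(-3) + 0.4 = 6.7
z1[1] = (0.4)·(3) + (-1.2)·(-3) - 0.8 = 4.0
z1[2] = (-1.0)·(3) + (-1.1)·(-3) + 1.0 = 1.3
h = sigmoid(z1) = [0.9988, 0.982, 0.7858]
output = (1.3)·(0.9988) + (-0.7)·(0.982) + (0.2)·(0.7858) + 0.0 = 0.7682

0.7682


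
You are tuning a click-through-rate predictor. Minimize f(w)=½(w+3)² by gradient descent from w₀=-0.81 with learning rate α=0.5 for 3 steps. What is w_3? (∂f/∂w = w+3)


step 1: grad = -0.81+3 = 2.19; w = -0.81 - 0.5·(2.19) = -1.905
step 2: grad = -1.905+3 = 1.095; w = -1.905 - 0.5·(1.095) = -2.4525
step 3: grad = -2.4525+3 = 0.5475; w = -2.4525 - 0.5·(0.5475) = -2.72625

-2.72625
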